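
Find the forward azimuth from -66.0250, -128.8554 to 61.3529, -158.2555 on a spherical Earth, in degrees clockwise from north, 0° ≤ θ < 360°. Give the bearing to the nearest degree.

Δλ = -158.2555 − -128.8554 = -29.4001°.
θ = atan2( sin Δλ · cos φ₂ , cos φ₁ · sin φ₂ − sin φ₁ · cos φ₂ · cos Δλ )
  = atan2(-0.23535, 0.73823) = -17.682° → normalised to [0°, 360°): 342.318°.

342°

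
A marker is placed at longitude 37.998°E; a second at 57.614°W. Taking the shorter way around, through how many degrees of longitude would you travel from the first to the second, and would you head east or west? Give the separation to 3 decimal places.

Raw difference: -57.614 − 37.998 = -95.612°.
Normalise into (−180°, 180°]: -95.612° stays -95.612°.
Negative ⇒ the second point lies to the west; separation 95.612°.

95.612° west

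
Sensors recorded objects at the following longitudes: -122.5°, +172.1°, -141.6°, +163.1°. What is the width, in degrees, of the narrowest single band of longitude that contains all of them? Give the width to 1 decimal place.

74.4°

Sort the longitudes: -141.6°, -122.5°, +163.1°, +172.1°.
Eastward gaps between consecutive values (wrapping around): 19.1°, 285.6°, 9.0°, 46.3°.
Largest gap = 285.6° ⇒ minimal covering band is its complement: 360° − 285.6° = 74.4°.
Band runs from +163.1° eastward to -122.5°, crossing the antimeridian.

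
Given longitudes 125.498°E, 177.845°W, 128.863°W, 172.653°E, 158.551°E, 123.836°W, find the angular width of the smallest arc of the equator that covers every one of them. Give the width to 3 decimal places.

110.666°

Sort the longitudes: -177.845°, -128.863°, -123.836°, +125.498°, +158.551°, +172.653°.
Eastward gaps between consecutive values (wrapping around): 48.982°, 5.027°, 249.334°, 33.053°, 14.102°, 9.502°.
Largest gap = 249.334° ⇒ minimal covering band is its complement: 360° − 249.334° = 110.666°.
Band runs from +125.498° eastward to -123.836°, crossing the antimeridian.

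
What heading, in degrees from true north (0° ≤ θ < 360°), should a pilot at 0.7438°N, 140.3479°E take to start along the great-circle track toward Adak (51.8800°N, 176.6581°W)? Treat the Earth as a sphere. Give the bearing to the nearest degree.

28°

Δλ = -176.6581 − 140.3479 = -317.0060°; wrapped into (−180°, 180°]: 42.9940°.
θ = atan2( sin Δλ · cos φ₂ , cos φ₁ · sin φ₂ − sin φ₁ · cos φ₂ · cos Δλ )
  = atan2(0.42096, 0.78079) = 28.331° → normalised to [0°, 360°): 28.331°.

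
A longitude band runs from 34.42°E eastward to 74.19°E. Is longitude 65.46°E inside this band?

Band width going east from +34.42° to +74.19°: ((74.19 − 34.42) mod 360) = 39.77°.
Offset of +65.46° east of the west edge: ((65.46 − 34.42) mod 360) = 31.04°.
31.04° ≤ 39.77° ⇒ inside.

Yes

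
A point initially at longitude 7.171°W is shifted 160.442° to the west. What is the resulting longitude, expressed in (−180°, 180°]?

167.613°W

Start at -7.171°; shift −160.442° → -167.613°.
-167.613° already lies in (−180°, 180°].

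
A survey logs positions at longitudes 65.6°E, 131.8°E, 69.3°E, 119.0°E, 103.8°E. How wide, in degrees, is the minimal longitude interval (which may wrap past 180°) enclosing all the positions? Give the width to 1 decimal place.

Sort the longitudes: +65.6°, +69.3°, +103.8°, +119.0°, +131.8°.
Eastward gaps between consecutive values (wrapping around): 3.7°, 34.5°, 15.2°, 12.8°, 293.8°.
Largest gap = 293.8° ⇒ minimal covering band is its complement: 360° − 293.8° = 66.2°.
Band runs from +65.6° eastward to +131.8°.

66.2°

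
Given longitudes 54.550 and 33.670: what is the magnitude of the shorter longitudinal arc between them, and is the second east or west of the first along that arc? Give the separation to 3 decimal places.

Raw difference: 33.670 − 54.550 = -20.88°.
Normalise into (−180°, 180°]: -20.88° stays -20.88°.
Negative ⇒ the second point lies to the west; separation 20.880°.

20.880° west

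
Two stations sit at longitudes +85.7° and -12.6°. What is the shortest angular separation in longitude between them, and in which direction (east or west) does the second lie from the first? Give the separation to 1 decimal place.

Raw difference: -12.6 − 85.7 = -98.3°.
Normalise into (−180°, 180°]: -98.3° stays -98.3°.
Negative ⇒ the second point lies to the west; separation 98.3°.

98.3° west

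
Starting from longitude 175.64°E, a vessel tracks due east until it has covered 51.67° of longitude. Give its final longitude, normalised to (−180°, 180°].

Start at +175.64°; shift +51.67° → +227.31°.
+227.31° lies outside (−180°, 180°]; subtract 360° → -132.69°.

132.69°W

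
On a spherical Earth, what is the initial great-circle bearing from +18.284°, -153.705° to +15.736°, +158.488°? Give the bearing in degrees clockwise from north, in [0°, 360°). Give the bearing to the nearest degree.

274°

Δλ = 158.488 − -153.705 = 312.193°; wrapped into (−180°, 180°]: -47.807°.
θ = atan2( sin Δλ · cos φ₂ , cos φ₁ · sin φ₂ − sin φ₁ · cos φ₂ · cos Δλ )
  = atan2(-0.71312, 0.05470) = -85.614° → normalised to [0°, 360°): 274.386°.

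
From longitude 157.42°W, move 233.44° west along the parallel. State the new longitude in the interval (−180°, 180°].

30.86°W

Start at -157.42°; shift −233.44° → -390.86°.
-390.86° lies outside (−180°, 180°]; add 360° → -30.86°.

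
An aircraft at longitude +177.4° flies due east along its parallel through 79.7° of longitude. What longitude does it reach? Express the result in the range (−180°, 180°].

-102.9°

Start at +177.4°; shift +79.7° → +257.1°.
+257.1° lies outside (−180°, 180°]; subtract 360° → -102.9°.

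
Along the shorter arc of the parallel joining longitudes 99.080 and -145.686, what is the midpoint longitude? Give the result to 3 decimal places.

Signed shortest Δλ from +99.080° to -145.686° is +115.234°.
Midpoint longitude = +99.080° + (+115.234°)/2 = +99.080° + 57.617° = +156.697°.
(The naïve average (+99.080 + -145.686)/2 = -23.303° is on the wrong side of the globe.)

+156.697°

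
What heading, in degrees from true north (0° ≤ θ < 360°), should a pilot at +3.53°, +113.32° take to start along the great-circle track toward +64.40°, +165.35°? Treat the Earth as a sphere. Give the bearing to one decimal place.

21.1°

Δλ = 165.35 − 113.32 = 52.03°.
θ = atan2( sin Δλ · cos φ₂ , cos φ₁ · sin φ₂ − sin φ₁ · cos φ₂ · cos Δλ )
  = atan2(0.34063, 0.88375) = 21.078° → normalised to [0°, 360°): 21.078°.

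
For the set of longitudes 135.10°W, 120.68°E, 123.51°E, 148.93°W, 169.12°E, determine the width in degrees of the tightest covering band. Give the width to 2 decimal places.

Sort the longitudes: -148.93°, -135.10°, +120.68°, +123.51°, +169.12°.
Eastward gaps between consecutive values (wrapping around): 13.83°, 255.78°, 2.83°, 45.61°, 41.95°.
Largest gap = 255.78° ⇒ minimal covering band is its complement: 360° − 255.78° = 104.22°.
Band runs from +120.68° eastward to -135.10°, crossing the antimeridian.

104.22°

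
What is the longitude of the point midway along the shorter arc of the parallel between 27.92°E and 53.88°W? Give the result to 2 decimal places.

12.98°W

Signed shortest Δλ from +27.92° to -53.88° is -81.80°.
Midpoint longitude = +27.92° + (-81.80°)/2 = +27.92° − 40.90° = -12.98°.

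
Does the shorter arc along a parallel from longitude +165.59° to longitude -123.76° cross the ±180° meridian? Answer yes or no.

Yes

Naïve |-123.76 − 165.59| = 289.35° > 180°, so the shorter arc goes the other way round — across 180°.
Signed shortest Δλ = ((-123.76 − 165.59 + 180) mod 360) − 180 = 70.65°.
Going east by 70.65° from +165.59° passes through 180° before reaching -123.76°.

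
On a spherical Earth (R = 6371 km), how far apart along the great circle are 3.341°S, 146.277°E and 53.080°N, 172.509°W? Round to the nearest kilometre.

Δλ = -172.509 − 146.277 = -318.786°; wrapped into (−180°, 180°]: 41.214°.
Δφ = 53.080 − -3.341 = 56.421°.
a = sin²(Δφ/2) + cos φ₁ · cos φ₂ · sin²(Δλ/2) = 0.297741.
c = 2·atan2(√a, √(1−a)) = 1.15434 rad → d = 6371·c ≈ 7354.33 km.

7354 km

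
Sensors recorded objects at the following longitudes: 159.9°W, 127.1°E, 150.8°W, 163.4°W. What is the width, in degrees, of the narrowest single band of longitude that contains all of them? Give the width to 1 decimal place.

Sort the longitudes: -163.4°, -159.9°, -150.8°, +127.1°.
Eastward gaps between consecutive values (wrapping around): 3.5°, 9.1°, 277.9°, 69.5°.
Largest gap = 277.9° ⇒ minimal covering band is its complement: 360° − 277.9° = 82.1°.
Band runs from +127.1° eastward to -150.8°, crossing the antimeridian.

82.1°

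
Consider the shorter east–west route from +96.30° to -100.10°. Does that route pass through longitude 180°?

Naïve |-100.10 − 96.30| = 196.4° > 180°, so the shorter arc goes the other way round — across 180°.
Signed shortest Δλ = ((-100.10 − 96.30 + 180) mod 360) − 180 = 163.6°.
Going east by 163.6° from +96.30° passes through 180° before reaching -100.10°.

Yes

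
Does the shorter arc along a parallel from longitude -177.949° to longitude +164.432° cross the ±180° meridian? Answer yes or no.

Yes

Naïve |164.432 − -177.949| = 342.381° > 180°, so the shorter arc goes the other way round — across 180°.
Signed shortest Δλ = ((164.432 − -177.949 + 180) mod 360) − 180 = -17.619°.
Going west by 17.619° from -177.949° passes through 180° before reaching +164.432°.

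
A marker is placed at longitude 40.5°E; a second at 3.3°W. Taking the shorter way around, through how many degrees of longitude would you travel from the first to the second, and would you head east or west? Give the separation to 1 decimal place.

43.8° west

Raw difference: -3.3 − 40.5 = -43.8°.
Normalise into (−180°, 180°]: -43.8° stays -43.8°.
Negative ⇒ the second point lies to the west; separation 43.8°.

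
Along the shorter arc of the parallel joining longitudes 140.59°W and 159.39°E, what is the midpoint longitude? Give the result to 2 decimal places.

Signed shortest Δλ from -140.59° to +159.39° is -60.02°.
Midpoint longitude = -140.59° + (-60.02°)/2 = -140.59° − 30.01° = -170.60°.
(The naïve average (-140.59 + +159.39)/2 = 9.4° is on the wrong side of the globe.)

170.60°W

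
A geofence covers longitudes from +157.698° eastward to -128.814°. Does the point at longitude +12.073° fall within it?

No

Band width going east from +157.698° to -128.814°: ((-128.814 − 157.698) mod 360) = 73.488°.
Offset of +12.073° east of the west edge: ((12.073 − 157.698) mod 360) = 214.375°.
214.375° > 73.488° ⇒ outside.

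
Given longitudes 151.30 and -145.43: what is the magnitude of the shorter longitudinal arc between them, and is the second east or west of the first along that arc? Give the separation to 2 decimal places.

Raw difference: -145.43 − 151.30 = -296.73°.
Normalise into (−180°, 180°]: -296.73° + 360° = 63.27°.
Positive ⇒ the second point lies to the east; separation 63.27°.

63.27° east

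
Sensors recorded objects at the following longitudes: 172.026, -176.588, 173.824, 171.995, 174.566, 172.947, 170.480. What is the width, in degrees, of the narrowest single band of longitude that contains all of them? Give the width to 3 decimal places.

Sort the longitudes: -176.588°, +170.480°, +171.995°, +172.026°, +172.947°, +173.824°, +174.566°.
Eastward gaps between consecutive values (wrapping around): 347.068°, 1.515°, 0.031°, 0.921°, 0.877°, 0.742°, 8.846°.
Largest gap = 347.068° ⇒ minimal covering band is its complement: 360° − 347.068° = 12.932°.
Band runs from +170.480° eastward to -176.588°, crossing the antimeridian.

12.932°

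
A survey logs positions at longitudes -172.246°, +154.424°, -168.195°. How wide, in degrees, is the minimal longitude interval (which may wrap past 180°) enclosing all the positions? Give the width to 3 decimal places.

Sort the longitudes: -172.246°, -168.195°, +154.424°.
Eastward gaps between consecutive values (wrapping around): 4.051°, 322.619°, 33.330°.
Largest gap = 322.619° ⇒ minimal covering band is its complement: 360° − 322.619° = 37.381°.
Band runs from +154.424° eastward to -168.195°, crossing the antimeridian.

37.381°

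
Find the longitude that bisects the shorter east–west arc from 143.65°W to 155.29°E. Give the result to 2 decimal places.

174.18°W

Signed shortest Δλ from -143.65° to +155.29° is -61.06°.
Midpoint longitude = -143.65° + (-61.06°)/2 = -143.65° − 30.53° = -174.18°.
(The naïve average (-143.65 + +155.29)/2 = 5.82° is on the wrong side of the globe.)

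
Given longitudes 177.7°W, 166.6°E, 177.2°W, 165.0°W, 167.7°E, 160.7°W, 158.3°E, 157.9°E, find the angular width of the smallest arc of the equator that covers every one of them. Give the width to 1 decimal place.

Sort the longitudes: -177.7°, -177.2°, -165.0°, -160.7°, +157.9°, +158.3°, +166.6°, +167.7°.
Eastward gaps between consecutive values (wrapping around): 0.5°, 12.2°, 4.3°, 318.6°, 0.4°, 8.3°, 1.1°, 14.6°.
Largest gap = 318.6° ⇒ minimal covering band is its complement: 360° − 318.6° = 41.4°.
Band runs from +157.9° eastward to -160.7°, crossing the antimeridian.

41.4°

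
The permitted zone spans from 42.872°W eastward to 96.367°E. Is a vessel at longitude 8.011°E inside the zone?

Band width going east from -42.872° to +96.367°: ((96.367 − -42.872) mod 360) = 139.239°.
Offset of +8.011° east of the west edge: ((8.011 − -42.872) mod 360) = 50.883°.
50.883° ≤ 139.239° ⇒ inside.

Yes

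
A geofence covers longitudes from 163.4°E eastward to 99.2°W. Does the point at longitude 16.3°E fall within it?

No

Band width going east from +163.4° to -99.2°: ((-99.2 − 163.4) mod 360) = 97.4°.
Offset of +16.3° east of the west edge: ((16.3 − 163.4) mod 360) = 212.9°.
212.9° > 97.4° ⇒ outside.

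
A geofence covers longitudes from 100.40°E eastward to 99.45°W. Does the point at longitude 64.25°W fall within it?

No

Band width going east from +100.40° to -99.45°: ((-99.45 − 100.40) mod 360) = 160.15°.
Offset of -64.25° east of the west edge: ((-64.25 − 100.40) mod 360) = 195.35°.
195.35° > 160.15° ⇒ outside.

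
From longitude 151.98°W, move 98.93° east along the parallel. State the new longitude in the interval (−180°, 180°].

Start at -151.98°; shift +98.93° → -53.05°.
-53.05° already lies in (−180°, 180°].

53.05°W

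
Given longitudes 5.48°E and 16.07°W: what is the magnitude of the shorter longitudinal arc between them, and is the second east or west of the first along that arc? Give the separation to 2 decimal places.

Raw difference: -16.07 − 5.48 = -21.55°.
Normalise into (−180°, 180°]: -21.55° stays -21.55°.
Negative ⇒ the second point lies to the west; separation 21.55°.

21.55° west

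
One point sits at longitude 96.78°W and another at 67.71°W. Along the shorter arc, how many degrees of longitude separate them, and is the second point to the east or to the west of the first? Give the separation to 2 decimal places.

29.07° east

Raw difference: -67.71 − -96.78 = 29.07°.
Normalise into (−180°, 180°]: 29.07° stays 29.07°.
Positive ⇒ the second point lies to the east; separation 29.07°.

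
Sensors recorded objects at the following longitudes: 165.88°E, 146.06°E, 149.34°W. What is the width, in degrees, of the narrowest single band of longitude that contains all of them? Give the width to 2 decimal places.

64.60°

Sort the longitudes: -149.34°, +146.06°, +165.88°.
Eastward gaps between consecutive values (wrapping around): 295.40°, 19.82°, 44.78°.
Largest gap = 295.40° ⇒ minimal covering band is its complement: 360° − 295.40° = 64.60°.
Band runs from +146.06° eastward to -149.34°, crossing the antimeridian.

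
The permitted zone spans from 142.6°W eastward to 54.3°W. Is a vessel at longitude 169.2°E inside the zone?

No

Band width going east from -142.6° to -54.3°: ((-54.3 − -142.6) mod 360) = 88.3°.
Offset of +169.2° east of the west edge: ((169.2 − -142.6) mod 360) = 311.8°.
311.8° > 88.3° ⇒ outside.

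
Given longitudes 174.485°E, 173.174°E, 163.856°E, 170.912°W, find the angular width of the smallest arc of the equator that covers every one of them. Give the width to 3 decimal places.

25.232°

Sort the longitudes: -170.912°, +163.856°, +173.174°, +174.485°.
Eastward gaps between consecutive values (wrapping around): 334.768°, 9.318°, 1.311°, 14.603°.
Largest gap = 334.768° ⇒ minimal covering band is its complement: 360° − 334.768° = 25.232°.
Band runs from +163.856° eastward to -170.912°, crossing the antimeridian.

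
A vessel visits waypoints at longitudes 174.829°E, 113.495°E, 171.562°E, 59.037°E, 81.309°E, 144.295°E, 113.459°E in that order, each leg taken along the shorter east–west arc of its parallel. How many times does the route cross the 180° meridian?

Leg 1: +174.829° → +113.495°, shortest Δλ = -61.334° (west) — does not cross 180°.
Leg 2: +113.495° → +171.562°, shortest Δλ = 58.067° (east) — does not cross 180°.
Leg 3: +171.562° → +59.037°, shortest Δλ = -112.525° (west) — does not cross 180°.
Leg 4: +59.037° → +81.309°, shortest Δλ = 22.272° (east) — does not cross 180°.
Leg 5: +81.309° → +144.295°, shortest Δλ = 62.986° (east) — does not cross 180°.
Leg 6: +144.295° → +113.459°, shortest Δλ = -30.836° (west) — does not cross 180°.
Total crossings: 0.

0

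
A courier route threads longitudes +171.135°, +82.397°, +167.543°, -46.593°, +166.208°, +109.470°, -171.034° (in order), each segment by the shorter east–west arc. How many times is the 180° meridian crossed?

3

Leg 1: +171.135° → +82.397°, shortest Δλ = -88.738° (west) — does not cross 180°.
Leg 2: +82.397° → +167.543°, shortest Δλ = 85.146° (east) — does not cross 180°.
Leg 3: +167.543° → -46.593°, shortest Δλ = 145.864° (east) — crosses 180°.
Leg 4: -46.593° → +166.208°, shortest Δλ = -147.199° (west) — crosses 180°.
Leg 5: +166.208° → +109.470°, shortest Δλ = -56.738° (west) — does not cross 180°.
Leg 6: +109.470° → -171.034°, shortest Δλ = 79.496° (east) — crosses 180°.
Total crossings: 3.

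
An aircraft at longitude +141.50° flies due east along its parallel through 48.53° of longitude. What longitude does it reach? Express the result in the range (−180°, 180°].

Start at +141.50°; shift +48.53° → +190.03°.
+190.03° lies outside (−180°, 180°]; subtract 360° → -169.97°.

-169.97°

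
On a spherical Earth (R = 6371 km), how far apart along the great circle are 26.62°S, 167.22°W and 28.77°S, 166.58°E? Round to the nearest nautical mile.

1396 nmi

Δλ = 166.58 − -167.22 = 333.80°; wrapped into (−180°, 180°]: -26.20°.
Δφ = -28.77 − -26.62 = -2.15°.
a = sin²(Δφ/2) + cos φ₁ · cos φ₂ · sin²(Δλ/2) = 0.040608.
c = 2·atan2(√a, √(1−a)) = 0.40581 rad → d = 6371·c ≈ 2585.41 km ≈ 1396.01 nmi.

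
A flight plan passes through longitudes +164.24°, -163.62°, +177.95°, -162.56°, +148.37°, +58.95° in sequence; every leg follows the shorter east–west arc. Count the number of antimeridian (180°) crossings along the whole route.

Leg 1: +164.24° → -163.62°, shortest Δλ = 32.14° (east) — crosses 180°.
Leg 2: -163.62° → +177.95°, shortest Δλ = -18.43° (west) — crosses 180°.
Leg 3: +177.95° → -162.56°, shortest Δλ = 19.49° (east) — crosses 180°.
Leg 4: -162.56° → +148.37°, shortest Δλ = -49.07° (west) — crosses 180°.
Leg 5: +148.37° → +58.95°, shortest Δλ = -89.42° (west) — does not cross 180°.
Total crossings: 4.

4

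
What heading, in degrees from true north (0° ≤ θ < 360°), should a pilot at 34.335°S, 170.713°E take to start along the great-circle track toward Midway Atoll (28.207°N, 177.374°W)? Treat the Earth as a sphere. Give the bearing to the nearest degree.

Δλ = -177.374 − 170.713 = -348.087°; wrapped into (−180°, 180°]: 11.913°.
θ = atan2( sin Δλ · cos φ₂ , cos φ₁ · sin φ₂ − sin φ₁ · cos φ₂ · cos Δλ )
  = atan2(0.18191, 0.87664) = 11.723° → normalised to [0°, 360°): 11.723°.

12°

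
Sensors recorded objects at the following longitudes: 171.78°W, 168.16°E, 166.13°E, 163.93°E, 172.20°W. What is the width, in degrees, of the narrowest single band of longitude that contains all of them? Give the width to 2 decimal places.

24.29°

Sort the longitudes: -172.20°, -171.78°, +163.93°, +166.13°, +168.16°.
Eastward gaps between consecutive values (wrapping around): 0.42°, 335.71°, 2.20°, 2.03°, 19.64°.
Largest gap = 335.71° ⇒ minimal covering band is its complement: 360° − 335.71° = 24.29°.
Band runs from +163.93° eastward to -171.78°, crossing the antimeridian.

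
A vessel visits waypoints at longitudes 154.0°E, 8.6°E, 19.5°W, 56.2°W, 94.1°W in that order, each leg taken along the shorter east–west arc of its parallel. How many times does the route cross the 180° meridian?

Leg 1: +154.0° → +8.6°, shortest Δλ = -145.4° (west) — does not cross 180°.
Leg 2: +8.6° → -19.5°, shortest Δλ = -28.1° (west) — does not cross 180°.
Leg 3: -19.5° → -56.2°, shortest Δλ = -36.7° (west) — does not cross 180°.
Leg 4: -56.2° → -94.1°, shortest Δλ = -37.9° (west) — does not cross 180°.
Total crossings: 0.

0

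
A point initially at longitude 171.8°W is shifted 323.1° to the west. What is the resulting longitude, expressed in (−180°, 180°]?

Start at -171.8°; shift −323.1° → -494.9°.
-494.9° lies outside (−180°, 180°]; add 360° → -134.9°.

134.9°W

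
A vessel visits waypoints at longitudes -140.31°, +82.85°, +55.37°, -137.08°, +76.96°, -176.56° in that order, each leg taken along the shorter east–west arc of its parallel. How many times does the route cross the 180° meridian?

4

Leg 1: -140.31° → +82.85°, shortest Δλ = -136.84° (west) — crosses 180°.
Leg 2: +82.85° → +55.37°, shortest Δλ = -27.48° (west) — does not cross 180°.
Leg 3: +55.37° → -137.08°, shortest Δλ = 167.55° (east) — crosses 180°.
Leg 4: -137.08° → +76.96°, shortest Δλ = -145.96° (west) — crosses 180°.
Leg 5: +76.96° → -176.56°, shortest Δλ = 106.48° (east) — crosses 180°.
Total crossings: 4.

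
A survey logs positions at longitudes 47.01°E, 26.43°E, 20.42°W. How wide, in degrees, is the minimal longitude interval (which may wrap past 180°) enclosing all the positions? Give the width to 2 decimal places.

67.43°

Sort the longitudes: -20.42°, +26.43°, +47.01°.
Eastward gaps between consecutive values (wrapping around): 46.85°, 20.58°, 292.57°.
Largest gap = 292.57° ⇒ minimal covering band is its complement: 360° − 292.57° = 67.43°.
Band runs from -20.42° eastward to +47.01°.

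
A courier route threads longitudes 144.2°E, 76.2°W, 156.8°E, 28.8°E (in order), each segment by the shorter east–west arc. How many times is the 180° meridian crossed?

2

Leg 1: +144.2° → -76.2°, shortest Δλ = 139.6° (east) — crosses 180°.
Leg 2: -76.2° → +156.8°, shortest Δλ = -127.0° (west) — crosses 180°.
Leg 3: +156.8° → +28.8°, shortest Δλ = -128.0° (west) — does not cross 180°.
Total crossings: 2.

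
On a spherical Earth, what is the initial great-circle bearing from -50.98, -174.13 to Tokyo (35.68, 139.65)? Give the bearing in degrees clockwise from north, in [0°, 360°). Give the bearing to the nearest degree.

324°

Δλ = 139.65 − -174.13 = 313.78°; wrapped into (−180°, 180°]: -46.22°.
θ = atan2( sin Δλ · cos φ₂ , cos φ₁ · sin φ₂ − sin φ₁ · cos φ₂ · cos Δλ )
  = atan2(-0.58647, 0.80386) = -36.113° → normalised to [0°, 360°): 323.887°.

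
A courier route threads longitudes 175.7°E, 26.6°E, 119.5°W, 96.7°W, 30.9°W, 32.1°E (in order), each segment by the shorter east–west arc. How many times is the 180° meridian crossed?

0

Leg 1: +175.7° → +26.6°, shortest Δλ = -149.1° (west) — does not cross 180°.
Leg 2: +26.6° → -119.5°, shortest Δλ = -146.1° (west) — does not cross 180°.
Leg 3: -119.5° → -96.7°, shortest Δλ = 22.8° (east) — does not cross 180°.
Leg 4: -96.7° → -30.9°, shortest Δλ = 65.8° (east) — does not cross 180°.
Leg 5: -30.9° → +32.1°, shortest Δλ = 63.0° (east) — does not cross 180°.
Total crossings: 0.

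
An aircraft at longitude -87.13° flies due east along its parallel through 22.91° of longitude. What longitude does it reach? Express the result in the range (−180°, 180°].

-64.22°

Start at -87.13°; shift +22.91° → -64.22°.
-64.22° already lies in (−180°, 180°].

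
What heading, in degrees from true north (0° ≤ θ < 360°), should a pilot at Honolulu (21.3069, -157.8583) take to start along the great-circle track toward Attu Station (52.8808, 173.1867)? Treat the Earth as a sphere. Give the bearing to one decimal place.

Δλ = 173.1867 − -157.8583 = 331.0450°; wrapped into (−180°, 180°]: -28.9550°.
θ = atan2( sin Δλ · cos φ₂ , cos φ₁ · sin φ₂ − sin φ₁ · cos φ₂ · cos Δλ )
  = atan2(-0.29216, 0.55101) = -27.933° → normalised to [0°, 360°): 332.067°.

332.1°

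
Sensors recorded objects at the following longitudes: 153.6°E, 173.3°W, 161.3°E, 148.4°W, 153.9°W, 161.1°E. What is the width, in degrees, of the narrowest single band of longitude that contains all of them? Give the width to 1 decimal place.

58.0°

Sort the longitudes: -173.3°, -153.9°, -148.4°, +153.6°, +161.1°, +161.3°.
Eastward gaps between consecutive values (wrapping around): 19.4°, 5.5°, 302.0°, 7.5°, 0.2°, 25.4°.
Largest gap = 302.0° ⇒ minimal covering band is its complement: 360° − 302.0° = 58.0°.
Band runs from +153.6° eastward to -148.4°, crossing the antimeridian.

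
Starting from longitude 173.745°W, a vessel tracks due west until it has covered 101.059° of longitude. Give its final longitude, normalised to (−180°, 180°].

85.196°E

Start at -173.745°; shift −101.059° → -274.804°.
-274.804° lies outside (−180°, 180°]; add 360° → +85.196°.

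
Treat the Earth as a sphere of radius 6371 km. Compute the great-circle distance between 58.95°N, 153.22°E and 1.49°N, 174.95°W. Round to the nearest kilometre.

6960 km

Δλ = -174.95 − 153.22 = -328.17°; wrapped into (−180°, 180°]: 31.83°.
Δφ = 1.49 − 58.95 = -57.46°.
a = sin²(Δφ/2) + cos φ₁ · cos φ₂ · sin²(Δλ/2) = 0.269826.
c = 2·atan2(√a, √(1−a)) = 1.09241 rad → d = 6371·c ≈ 6959.73 km.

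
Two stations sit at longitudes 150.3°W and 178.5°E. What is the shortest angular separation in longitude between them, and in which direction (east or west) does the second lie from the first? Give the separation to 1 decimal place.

31.2° west

Raw difference: 178.5 − -150.3 = 328.8°.
Normalise into (−180°, 180°]: 328.8° − 360° = -31.2°.
Negative ⇒ the second point lies to the west; separation 31.2°.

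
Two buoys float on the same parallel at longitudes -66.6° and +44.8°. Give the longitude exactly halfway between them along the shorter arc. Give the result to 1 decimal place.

Signed shortest Δλ from -66.6° to +44.8° is +111.4°.
Midpoint longitude = -66.6° + (+111.4°)/2 = -66.6° + 55.7° = -10.9°.

-10.9°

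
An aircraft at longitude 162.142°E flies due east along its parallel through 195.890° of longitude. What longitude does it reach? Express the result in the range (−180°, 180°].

Start at +162.142°; shift +195.890° → +358.032°.
+358.032° lies outside (−180°, 180°]; subtract 360° → -1.968°.

1.968°W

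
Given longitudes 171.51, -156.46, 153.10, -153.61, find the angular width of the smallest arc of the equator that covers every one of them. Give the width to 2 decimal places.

53.29°

Sort the longitudes: -156.46°, -153.61°, +153.10°, +171.51°.
Eastward gaps between consecutive values (wrapping around): 2.85°, 306.71°, 18.41°, 32.03°.
Largest gap = 306.71° ⇒ minimal covering band is its complement: 360° − 306.71° = 53.29°.
Band runs from +153.10° eastward to -153.61°, crossing the antimeridian.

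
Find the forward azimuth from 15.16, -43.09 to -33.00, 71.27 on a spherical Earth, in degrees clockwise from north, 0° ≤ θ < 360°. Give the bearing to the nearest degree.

120°

Δλ = 71.27 − -43.09 = 114.36°.
θ = atan2( sin Δλ · cos φ₂ , cos φ₁ · sin φ₂ − sin φ₁ · cos φ₂ · cos Δλ )
  = atan2(0.76401, -0.43522) = 119.668° → normalised to [0°, 360°): 119.668°.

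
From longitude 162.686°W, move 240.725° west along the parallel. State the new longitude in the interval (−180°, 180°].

Start at -162.686°; shift −240.725° → -403.411°.
-403.411° lies outside (−180°, 180°]; add 360° → -43.411°.

43.411°W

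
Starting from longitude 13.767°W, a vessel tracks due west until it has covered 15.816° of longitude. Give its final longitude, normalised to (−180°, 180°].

29.583°W

Start at -13.767°; shift −15.816° → -29.583°.
-29.583° already lies in (−180°, 180°].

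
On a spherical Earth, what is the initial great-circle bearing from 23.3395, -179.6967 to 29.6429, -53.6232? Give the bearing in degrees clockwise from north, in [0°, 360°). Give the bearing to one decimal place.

46.9°

Δλ = -53.6232 − -179.6967 = 126.0735°.
θ = atan2( sin Δλ · cos φ₂ , cos φ₁ · sin φ₂ − sin φ₁ · cos φ₂ · cos Δλ )
  = atan2(0.70248, 0.65687) = 46.922° → normalised to [0°, 360°): 46.922°.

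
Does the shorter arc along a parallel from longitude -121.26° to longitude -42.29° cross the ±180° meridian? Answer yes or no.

No

Signed shortest Δλ = ((-42.29 − -121.26 + 180) mod 360) − 180 = 78.97°.
Going east by 78.97° from -121.26° reaches -42.29° without touching 180°.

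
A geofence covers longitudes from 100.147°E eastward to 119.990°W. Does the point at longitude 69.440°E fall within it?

No

Band width going east from +100.147° to -119.990°: ((-119.990 − 100.147) mod 360) = 139.863°.
Offset of +69.440° east of the west edge: ((69.440 − 100.147) mod 360) = 329.293°.
329.293° > 139.863° ⇒ outside.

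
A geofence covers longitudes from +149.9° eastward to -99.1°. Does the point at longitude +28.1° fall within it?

Band width going east from +149.9° to -99.1°: ((-99.1 − 149.9) mod 360) = 111.0°.
Offset of +28.1° east of the west edge: ((28.1 − 149.9) mod 360) = 238.2°.
238.2° > 111.0° ⇒ outside.

No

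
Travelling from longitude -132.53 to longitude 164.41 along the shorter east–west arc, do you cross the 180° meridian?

Yes

Naïve |164.41 − -132.53| = 296.94° > 180°, so the shorter arc goes the other way round — across 180°.
Signed shortest Δλ = ((164.41 − -132.53 + 180) mod 360) − 180 = -63.06°.
Going west by 63.06° from -132.53° passes through 180° before reaching +164.41°.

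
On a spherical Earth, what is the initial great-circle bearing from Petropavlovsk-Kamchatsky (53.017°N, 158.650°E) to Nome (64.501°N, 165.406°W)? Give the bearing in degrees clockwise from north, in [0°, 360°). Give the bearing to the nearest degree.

44°

Δλ = -165.406 − 158.650 = -324.056°; wrapped into (−180°, 180°]: 35.944°.
θ = atan2( sin Δλ · cos φ₂ , cos φ₁ · sin φ₂ − sin φ₁ · cos φ₂ · cos Δλ )
  = atan2(0.25270, 0.26457) = 43.685° → normalised to [0°, 360°): 43.685°.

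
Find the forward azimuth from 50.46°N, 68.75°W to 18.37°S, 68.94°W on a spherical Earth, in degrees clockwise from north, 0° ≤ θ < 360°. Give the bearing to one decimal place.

Δλ = -68.94 − -68.75 = -0.19°.
θ = atan2( sin Δλ · cos φ₂ , cos φ₁ · sin φ₂ − sin φ₁ · cos φ₂ · cos Δλ )
  = atan2(-0.00315, -0.93251) = -179.807° → normalised to [0°, 360°): 180.193°.

180.2°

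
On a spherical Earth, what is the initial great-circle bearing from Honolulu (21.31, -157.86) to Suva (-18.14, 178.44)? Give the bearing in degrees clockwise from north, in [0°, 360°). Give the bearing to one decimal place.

212.2°

Δλ = 178.44 − -157.86 = 336.30°; wrapped into (−180°, 180°]: -23.70°.
θ = atan2( sin Δλ · cos φ₂ , cos φ₁ · sin φ₂ − sin φ₁ · cos φ₂ · cos Δλ )
  = atan2(-0.38197, -0.60628) = -147.788° → normalised to [0°, 360°): 212.212°.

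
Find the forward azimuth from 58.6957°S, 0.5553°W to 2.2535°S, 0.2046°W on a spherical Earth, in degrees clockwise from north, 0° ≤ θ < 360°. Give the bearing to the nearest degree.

0°

Δλ = -0.2046 − -0.5553 = 0.3507°.
θ = atan2( sin Δλ · cos φ₂ , cos φ₁ · sin φ₂ − sin φ₁ · cos φ₂ · cos Δλ )
  = atan2(0.00612, 0.83331) = 0.421° → normalised to [0°, 360°): 0.421°.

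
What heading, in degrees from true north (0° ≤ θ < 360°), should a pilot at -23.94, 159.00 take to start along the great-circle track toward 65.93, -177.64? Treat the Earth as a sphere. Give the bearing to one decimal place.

Δλ = -177.64 − 159.00 = -336.64°; wrapped into (−180°, 180°]: 23.36°.
θ = atan2( sin Δλ · cos φ₂ , cos φ₁ · sin φ₂ − sin φ₁ · cos φ₂ · cos Δλ )
  = atan2(0.16172, 0.98643) = 9.310° → normalised to [0°, 360°): 9.310°.

9.3°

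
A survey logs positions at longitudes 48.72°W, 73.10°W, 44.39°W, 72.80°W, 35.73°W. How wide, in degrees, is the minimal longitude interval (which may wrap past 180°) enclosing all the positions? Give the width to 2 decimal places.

37.37°

Sort the longitudes: -73.10°, -72.80°, -48.72°, -44.39°, -35.73°.
Eastward gaps between consecutive values (wrapping around): 0.30°, 24.08°, 4.33°, 8.66°, 322.63°.
Largest gap = 322.63° ⇒ minimal covering band is its complement: 360° − 322.63° = 37.37°.
Band runs from -73.10° eastward to -35.73°.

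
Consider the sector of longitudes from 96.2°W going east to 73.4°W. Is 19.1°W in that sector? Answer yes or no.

No

Band width going east from -96.2° to -73.4°: ((-73.4 − -96.2) mod 360) = 22.8°.
Offset of -19.1° east of the west edge: ((-19.1 − -96.2) mod 360) = 77.1°.
77.1° > 22.8° ⇒ outside.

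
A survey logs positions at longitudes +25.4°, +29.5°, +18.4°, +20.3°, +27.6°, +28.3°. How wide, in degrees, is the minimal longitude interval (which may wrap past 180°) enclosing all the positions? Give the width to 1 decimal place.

Sort the longitudes: +18.4°, +20.3°, +25.4°, +27.6°, +28.3°, +29.5°.
Eastward gaps between consecutive values (wrapping around): 1.9°, 5.1°, 2.2°, 0.7°, 1.2°, 348.9°.
Largest gap = 348.9° ⇒ minimal covering band is its complement: 360° − 348.9° = 11.1°.
Band runs from +18.4° eastward to +29.5°.

11.1°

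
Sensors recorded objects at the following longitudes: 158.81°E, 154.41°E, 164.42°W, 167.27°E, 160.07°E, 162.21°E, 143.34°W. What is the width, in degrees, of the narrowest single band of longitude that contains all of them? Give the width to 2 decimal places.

Sort the longitudes: -164.42°, -143.34°, +154.41°, +158.81°, +160.07°, +162.21°, +167.27°.
Eastward gaps between consecutive values (wrapping around): 21.08°, 297.75°, 4.40°, 1.26°, 2.14°, 5.06°, 28.31°.
Largest gap = 297.75° ⇒ minimal covering band is its complement: 360° − 297.75° = 62.25°.
Band runs from +154.41° eastward to -143.34°, crossing the antimeridian.

62.25°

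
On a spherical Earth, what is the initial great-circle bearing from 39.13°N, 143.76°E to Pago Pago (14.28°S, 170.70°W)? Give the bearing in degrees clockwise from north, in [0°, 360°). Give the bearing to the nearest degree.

Δλ = -170.70 − 143.76 = -314.46°; wrapped into (−180°, 180°]: 45.54°.
θ = atan2( sin Δλ · cos φ₂ , cos φ₁ · sin φ₂ − sin φ₁ · cos φ₂ · cos Δλ )
  = atan2(0.69169, -0.61970) = 131.858° → normalised to [0°, 360°): 131.858°.

132°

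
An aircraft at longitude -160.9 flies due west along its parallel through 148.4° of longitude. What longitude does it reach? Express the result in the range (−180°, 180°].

+50.7°

Start at -160.9°; shift −148.4° → -309.3°.
-309.3° lies outside (−180°, 180°]; add 360° → +50.7°.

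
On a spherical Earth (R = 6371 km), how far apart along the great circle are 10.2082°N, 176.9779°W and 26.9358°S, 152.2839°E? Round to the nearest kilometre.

5297 km

Δλ = 152.2839 − -176.9779 = 329.2618°; wrapped into (−180°, 180°]: -30.7382°.
Δφ = -26.9358 − 10.2082 = -37.1440°.
a = sin²(Δφ/2) + cos φ₁ · cos φ₂ · sin²(Δλ/2) = 0.163072.
c = 2·atan2(√a, √(1−a)) = 0.83138 rad → d = 6371·c ≈ 5296.73 km.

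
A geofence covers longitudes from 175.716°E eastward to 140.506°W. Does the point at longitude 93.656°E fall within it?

Band width going east from +175.716° to -140.506°: ((-140.506 − 175.716) mod 360) = 43.778°.
Offset of +93.656° east of the west edge: ((93.656 − 175.716) mod 360) = 277.940°.
277.940° > 43.778° ⇒ outside.

No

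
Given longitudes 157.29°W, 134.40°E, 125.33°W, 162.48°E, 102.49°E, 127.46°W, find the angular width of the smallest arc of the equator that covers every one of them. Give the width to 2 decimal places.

132.18°

Sort the longitudes: -157.29°, -127.46°, -125.33°, +102.49°, +134.40°, +162.48°.
Eastward gaps between consecutive values (wrapping around): 29.83°, 2.13°, 227.82°, 31.91°, 28.08°, 40.23°.
Largest gap = 227.82° ⇒ minimal covering band is its complement: 360° − 227.82° = 132.18°.
Band runs from +102.49° eastward to -125.33°, crossing the antimeridian.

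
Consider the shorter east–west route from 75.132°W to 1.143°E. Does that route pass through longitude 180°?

No

Signed shortest Δλ = ((1.143 − -75.132 + 180) mod 360) − 180 = 76.275°.
Going east by 76.275° from -75.132° reaches +1.143° without touching 180°.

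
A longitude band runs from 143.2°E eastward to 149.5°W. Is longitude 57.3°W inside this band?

Band width going east from +143.2° to -149.5°: ((-149.5 − 143.2) mod 360) = 67.3°.
Offset of -57.3° east of the west edge: ((-57.3 − 143.2) mod 360) = 159.5°.
159.5° > 67.3° ⇒ outside.

No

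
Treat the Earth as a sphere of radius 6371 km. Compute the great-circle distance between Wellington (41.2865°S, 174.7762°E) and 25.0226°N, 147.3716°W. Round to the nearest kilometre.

Δλ = -147.3716 − 174.7762 = -322.1478°; wrapped into (−180°, 180°]: 37.8522°.
Δφ = 25.0226 − -41.2865 = 66.3091°.
a = sin²(Δφ/2) + cos φ₁ · cos φ₂ · sin²(Δλ/2) = 0.370730.
c = 2·atan2(√a, √(1−a)) = 1.30929 rad → d = 6371·c ≈ 8341.46 km.

8341 km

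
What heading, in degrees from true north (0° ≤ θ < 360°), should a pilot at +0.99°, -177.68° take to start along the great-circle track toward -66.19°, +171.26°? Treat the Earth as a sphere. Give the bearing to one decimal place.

Δλ = 171.26 − -177.68 = 348.94°; wrapped into (−180°, 180°]: -11.06°.
θ = atan2( sin Δλ · cos φ₂ , cos φ₁ · sin φ₂ − sin φ₁ · cos φ₂ · cos Δλ )
  = atan2(-0.07745, -0.92160) = -175.196° → normalised to [0°, 360°): 184.804°.

184.8°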